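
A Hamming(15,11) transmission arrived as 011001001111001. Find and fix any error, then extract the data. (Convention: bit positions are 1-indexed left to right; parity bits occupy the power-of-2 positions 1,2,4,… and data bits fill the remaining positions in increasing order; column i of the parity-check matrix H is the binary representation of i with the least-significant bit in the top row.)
Syndrome s = H · r^T (mod 2), r = 011001001111001:
  s[0] = (101010101010101)·(011001001111001) mod 2 = 0+0+1+0+0+0+0+0+1+0+1+0+0+0+1 mod 2 = 0
  s[1] = (011001100110011)·(011001001111001) mod 2 = 0+1+1+0+0+1+0+0+0+1+1+0+0+0+1 mod 2 = 0
  s[2] = (000111100001111)·(011001001111001) mod 2 = 0+0+0+0+0+1+0+0+0+0+0+1+0+0+1 mod 2 = 1
  s[3] = (000000011111111)·(011001001111001) mod 2 = 0+0+0+0+0+0+0+0+1+1+1+1+0+0+1 mod 2 = 1
Syndrome = 0011
Column 12 of H equals this syndrome → error at bit 12 (1-indexed).
Flip bit 12: 011001001111001 → 011001001110001
Extract data bits at positions {3,5,6,7,9,10,11,12,13,14,15}: 10101110001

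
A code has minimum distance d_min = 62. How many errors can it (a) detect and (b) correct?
(a) Detection requires d_min ≥ e+1, so e ≤ d_min − 1 = 61.
(b) Correction requires d_min ≥ 2t+1, so t ≤ ⌊(d_min − 1)/2⌋ = ⌊61/2⌋ = 30.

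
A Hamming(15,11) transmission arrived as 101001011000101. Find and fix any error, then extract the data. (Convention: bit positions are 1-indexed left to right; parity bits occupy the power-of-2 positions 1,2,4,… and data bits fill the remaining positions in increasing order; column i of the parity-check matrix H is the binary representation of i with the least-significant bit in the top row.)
Syndrome s = H · r^T (mod 2), r = 101001011000101:
  s[0] = (101010101010101)·(101001011000101) mod 2 = 1+0+1+0+0+0+0+0+1+0+0+0+1+0+1 mod 2 = 1
  s[1] = (011001100110011)·(101001011000101) mod 2 = 0+0+1+0+0+1+0+0+0+0+0+0+0+0+1 mod 2 = 1
  s[2] = (000111100001111)·(101001011000101) mod 2 = 0+0+0+0+0+1+0+0+0+0+0+0+1+0+1 mod 2 = 1
  s[3] = (000000011111111)·(101001011000101) mod 2 = 0+0+0+0+0+0+0+1+1+0+0+0+1+0+1 mod 2 = 0
Syndrome = 1110
Column 7 of H equals this syndrome → error at bit 7 (1-indexed).
Flip bit 7: 101001011000101 → 101001111000101
Extract data bits at positions {3,5,6,7,9,10,11,12,13,14,15}: 10111000101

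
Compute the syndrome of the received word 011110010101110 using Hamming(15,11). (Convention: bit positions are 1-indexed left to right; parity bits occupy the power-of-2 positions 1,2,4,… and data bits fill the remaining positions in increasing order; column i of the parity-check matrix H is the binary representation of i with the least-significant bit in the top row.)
Syndrome s = H · r^T (mod 2), r = 011110010101110:
  s[0] = (101010101010101)·(011110010101110) mod 2 = 0+0+1+0+1+0+0+0+0+0+0+0+1+0+0 mod 2 = 1
  s[1] = (011001100110011)·(011110010101110) mod 2 = 0+1+1+0+0+0+0+0+0+1+0+0+0+1+0 mod 2 = 0
  s[2] = (000111100001111)·(011110010101110) mod 2 = 0+0+0+1+1+0+0+0+0+0+0+1+1+1+0 mod 2 = 1
  s[3] = (000000011111111)·(011110010101110) mod 2 = 0+0+0+0+0+0+0+1+0+1+0+1+1+1+0 mod 2 = 1
Syndrome = 1011
Non-zero syndrome: error at position 13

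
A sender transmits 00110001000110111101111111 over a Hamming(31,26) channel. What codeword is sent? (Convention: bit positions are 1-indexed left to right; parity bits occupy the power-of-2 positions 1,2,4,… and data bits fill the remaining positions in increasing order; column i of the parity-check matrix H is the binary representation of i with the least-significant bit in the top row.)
Codeword c = d · G (mod 2), d = 00110001000110111101111111:
  c[0] = d·G[:,0] = (00110001000110111101111111)·(11011010101101010101010101) mod 2 = 0+0+0+1+0+0+0+0+0+0+0+1+0+0+0+1+0+1+0+1+0+1+0+1+0+1 mod 2 = 0
  c[1] = d·G[:,1] = (00110001000110111101111111)·(10110110011011001100110011) mod 2 = 0+0+1+1+0+0+0+0+0+0+0+0+1+0+0+0+1+1+0+0+1+1+0+0+1+1 mod 2 = 1
  c[2] = d·G[:,2] = (00110001000110111101111111)·(10000000000000000000000000) mod 2 = 0+0+0+0+0+0+0+0+0+0+0+0+0+0+0+0+0+0+0+0+0+0+0+0+0+0 mod 2 = 0
  c[3] = d·G[:,3] = (00110001000110111101111111)·(01110001111000111100001111) mod 2 = 0+0+1+1+0+0+0+1+0+0+0+0+0+0+1+1+1+1+0+0+0+0+1+1+1+1 mod 2 = 1
  c[4] = d·G[:,4] = (00110001000110111101111111)·(01000000000000000000000000) mod 2 = 0+0+0+0+0+0+0+0+0+0+0+0+0+0+0+0+0+0+0+0+0+0+0+0+0+0 mod 2 = 0
  c[5] = d·G[:,5] = (00110001000110111101111111)·(00100000000000000000000000) mod 2 = 0+0+1+0+0+0+0+0+0+0+0+0+0+0+0+0+0+0+0+0+0+0+0+0+0+0 mod 2 = 1
  c[6] = d·G[:,6] = (00110001000110111101111111)·(00010000000000000000000000) mod 2 = 0+0+0+1+0+0+0+0+0+0+0+0+0+0+0+0+0+0+0+0+0+0+0+0+0+0 mod 2 = 1
  c[7] = d·G[:,7] = (00110001000110111101111111)·(00001111111000000011111111) mod 2 = 0+0+0+0+0+0+0+1+0+0+0+0+0+0+0+0+0+0+0+1+1+1+1+1+1+1 mod 2 = 0
  c[8] = d·G[:,8] = (00110001000110111101111111)·(00001000000000000000000000) mod 2 = 0+0+0+0+0+0+0+0+0+0+0+0+0+0+0+0+0+0+0+0+0+0+0+0+0+0 mod 2 = 0
  c[9] = d·G[:,9] = (00110001000110111101111111)·(00000100000000000000000000) mod 2 = 0+0+0+0+0+0+0+0+0+0+0+0+0+0+0+0+0+0+0+0+0+0+0+0+0+0 mod 2 = 0
  c[10] = d·G[:,10] = (00110001000110111101111111)·(00000010000000000000000000) mod 2 = 0+0+0+0+0+0+0+0+0+0+0+0+0+0+0+0+0+0+0+0+0+0+0+0+0+0 mod 2 = 0
  c[11] = d·G[:,11] = (00110001000110111101111111)·(00000001000000000000000000) mod 2 = 0+0+0+0+0+0+0+1+0+0+0+0+0+0+0+0+0+0+0+0+0+0+0+0+0+0 mod 2 = 1
  c[12] = d·G[:,12] = (00110001000110111101111111)·(00000000100000000000000000) mod 2 = 0+0+0+0+0+0+0+0+0+0+0+0+0+0+0+0+0+0+0+0+0+0+0+0+0+0 mod 2 = 0
  c[13] = d·G[:,13] = (00110001000110111101111111)·(00000000010000000000000000) mod 2 = 0+0+0+0+0+0+0+0+0+0+0+0+0+0+0+0+0+0+0+0+0+0+0+0+0+0 mod 2 = 0
  c[14] = d·G[:,14] = (00110001000110111101111111)·(00000000001000000000000000) mod 2 = 0+0+0+0+0+0+0+0+0+0+0+0+0+0+0+0+0+0+0+0+0+0+0+0+0+0 mod 2 = 0
  c[15] = d·G[:,15] = (00110001000110111101111111)·(00000000000111111111111111) mod 2 = 0+0+0+0+0+0+0+0+0+0+0+1+1+0+1+1+1+1+0+1+1+1+1+1+1+1 mod 2 = 1
  c[16] = d·G[:,16] = (00110001000110111101111111)·(00000000000100000000000000) mod 2 = 0+0+0+0+0+0+0+0+0+0+0+1+0+0+0+0+0+0+0+0+0+0+0+0+0+0 mod 2 = 1
  c[17] = d·G[:,17] = (00110001000110111101111111)·(00000000000010000000000000) mod 2 = 0+0+0+0+0+0+0+0+0+0+0+0+1+0+0+0+0+0+0+0+0+0+0+0+0+0 mod 2 = 1
  c[18] = d·G[:,18] = (00110001000110111101111111)·(00000000000001000000000000) mod 2 = 0+0+0+0+0+0+0+0+0+0+0+0+0+0+0+0+0+0+0+0+0+0+0+0+0+0 mod 2 = 0
  c[19] = d·G[:,19] = (00110001000110111101111111)·(00000000000000100000000000) mod 2 = 0+0+0+0+0+0+0+0+0+0+0+0+0+0+1+0+0+0+0+0+0+0+0+0+0+0 mod 2 = 1
  c[20] = d·G[:,20] = (00110001000110111101111111)·(00000000000000010000000000) mod 2 = 0+0+0+0+0+0+0+0+0+0+0+0+0+0+0+1+0+0+0+0+0+0+0+0+0+0 mod 2 = 1
  c[21] = d·G[:,21] = (00110001000110111101111111)·(00000000000000001000000000) mod 2 = 0+0+0+0+0+0+0+0+0+0+0+0+0+0+0+0+1+0+0+0+0+0+0+0+0+0 mod 2 = 1
  c[22] = d·G[:,22] = (00110001000110111101111111)·(00000000000000000100000000) mod 2 = 0+0+0+0+0+0+0+0+0+0+0+0+0+0+0+0+0+1+0+0+0+0+0+0+0+0 mod 2 = 1
  c[23] = d·G[:,23] = (00110001000110111101111111)·(00000000000000000010000000) mod 2 = 0+0+0+0+0+0+0+0+0+0+0+0+0+0+0+0+0+0+0+0+0+0+0+0+0+0 mod 2 = 0
  c[24] = d·G[:,24] = (00110001000110111101111111)·(00000000000000000001000000) mod 2 = 0+0+0+0+0+0+0+0+0+0+0+0+0+0+0+0+0+0+0+1+0+0+0+0+0+0 mod 2 = 1
  c[25] = d·G[:,25] = (00110001000110111101111111)·(00000000000000000000100000) mod 2 = 0+0+0+0+0+0+0+0+0+0+0+0+0+0+0+0+0+0+0+0+1+0+0+0+0+0 mod 2 = 1
  c[26] = d·G[:,26] = (00110001000110111101111111)·(00000000000000000000010000) mod 2 = 0+0+0+0+0+0+0+0+0+0+0+0+0+0+0+0+0+0+0+0+0+1+0+0+0+0 mod 2 = 1
  c[27] = d·G[:,27] = (00110001000110111101111111)·(00000000000000000000001000) mod 2 = 0+0+0+0+0+0+0+0+0+0+0+0+0+0+0+0+0+0+0+0+0+0+1+0+0+0 mod 2 = 1
  c[28] = d·G[:,28] = (00110001000110111101111111)·(00000000000000000000000100) mod 2 = 0+0+0+0+0+0+0+0+0+0+0+0+0+0+0+0+0+0+0+0+0+0+0+1+0+0 mod 2 = 1
  c[29] = d·G[:,29] = (00110001000110111101111111)·(00000000000000000000000010) mod 2 = 0+0+0+0+0+0+0+0+0+0+0+0+0+0+0+0+0+0+0+0+0+0+0+0+1+0 mod 2 = 1
  c[30] = d·G[:,30] = (00110001000110111101111111)·(00000000000000000000000001) mod 2 = 0+0+0+0+0+0+0+0+0+0+0+0+0+0+0+0+0+0+0+0+0+0+0+0+0+1 mod 2 = 1
Codeword = 0101011000010001110111101111111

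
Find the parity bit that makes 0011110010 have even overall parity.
Sum of data bits: 0+0+1+1+1+1+0+0+1+0 = 5.
5 mod 2 = 1, so parity bit = 1.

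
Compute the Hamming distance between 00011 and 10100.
XOR = 10111, count of 1s = 4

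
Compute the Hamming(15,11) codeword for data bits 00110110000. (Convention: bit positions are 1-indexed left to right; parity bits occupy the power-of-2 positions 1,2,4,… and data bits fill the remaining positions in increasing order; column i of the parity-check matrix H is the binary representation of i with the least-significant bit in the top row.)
Codeword c = d · G (mod 2), d = 00110110000:
  c[0] = d·G[:,0] = (00110110000)·(11011010101) mod 2 = 0+0+0+1+0+0+1+0+0+0+0 mod 2 = 0
  c[1] = d·G[:,1] = (00110110000)·(10110110011) mod 2 = 0+0+1+1+0+1+1+0+0+0+0 mod 2 = 0
  c[2] = d·G[:,2] = (00110110000)·(10000000000) mod 2 = 0+0+0+0+0+0+0+0+0+0+0 mod 2 = 0
  c[3] = d·G[:,3] = (00110110000)·(01110001111) mod 2 = 0+0+1+1+0+0+0+0+0+0+0 mod 2 = 0
  c[4] = d·G[:,4] = (00110110000)·(01000000000) mod 2 = 0+0+0+0+0+0+0+0+0+0+0 mod 2 = 0
  c[5] = d·G[:,5] = (00110110000)·(00100000000) mod 2 = 0+0+1+0+0+0+0+0+0+0+0 mod 2 = 1
  c[6] = d·G[:,6] = (00110110000)·(00010000000) mod 2 = 0+0+0+1+0+0+0+0+0+0+0 mod 2 = 1
  c[7] = d·G[:,7] = (00110110000)·(00001111111) mod 2 = 0+0+0+0+0+1+1+0+0+0+0 mod 2 = 0
  c[8] = d·G[:,8] = (00110110000)·(00001000000) mod 2 = 0+0+0+0+0+0+0+0+0+0+0 mod 2 = 0
  c[9] = d·G[:,9] = (00110110000)·(00000100000) mod 2 = 0+0+0+0+0+1+0+0+0+0+0 mod 2 = 1
  c[10] = d·G[:,10] = (00110110000)·(00000010000) mod 2 = 0+0+0+0+0+0+1+0+0+0+0 mod 2 = 1
  c[11] = d·G[:,11] = (00110110000)·(00000001000) mod 2 = 0+0+0+0+0+0+0+0+0+0+0 mod 2 = 0
  c[12] = d·G[:,12] = (00110110000)·(00000000100) mod 2 = 0+0+0+0+0+0+0+0+0+0+0 mod 2 = 0
  c[13] = d·G[:,13] = (00110110000)·(00000000010) mod 2 = 0+0+0+0+0+0+0+0+0+0+0 mod 2 = 0
  c[14] = d·G[:,14] = (00110110000)·(00000000001) mod 2 = 0+0+0+0+0+0+0+0+0+0+0 mod 2 = 0
Codeword = 000001100110000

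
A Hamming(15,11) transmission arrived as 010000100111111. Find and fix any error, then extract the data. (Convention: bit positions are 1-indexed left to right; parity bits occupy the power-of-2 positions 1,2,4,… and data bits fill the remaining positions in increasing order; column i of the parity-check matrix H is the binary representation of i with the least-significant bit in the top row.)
Syndrome s = H · r^T (mod 2), r = 010000100111111:
  s[0] = (101010101010101)·(010000100111111) mod 2 = 0+0+0+0+0+0+1+0+0+0+1+0+1+0+1 mod 2 = 0
  s[1] = (011001100110011)·(010000100111111) mod 2 = 0+1+0+0+0+0+1+0+0+1+1+0+0+1+1 mod 2 = 0
  s[2] = (000111100001111)·(010000100111111) mod 2 = 0+0+0+0+0+0+1+0+0+0+0+1+1+1+1 mod 2 = 1
  s[3] = (000000011111111)·(010000100111111) mod 2 = 0+0+0+0+0+0+0+0+0+1+1+1+1+1+1 mod 2 = 0
Syndrome = 0010
Column 4 of H equals this syndrome → error at bit 4 (1-indexed).
Flip bit 4: 010000100111111 → 010100100111111
Extract data bits at positions {3,5,6,7,9,10,11,12,13,14,15}: 00010111111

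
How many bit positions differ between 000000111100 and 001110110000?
XOR = 001110001100, count of 1s = 5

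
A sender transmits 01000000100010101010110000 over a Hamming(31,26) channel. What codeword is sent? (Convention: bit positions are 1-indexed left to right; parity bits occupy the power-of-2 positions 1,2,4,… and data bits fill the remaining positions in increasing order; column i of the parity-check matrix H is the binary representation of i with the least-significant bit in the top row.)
Codeword c = d · G (mod 2), d = 01000000100010101010110000:
  c[0] = d·G[:,0] = (01000000100010101010110000)·(11011010101101010101010101) mod 2 = 0+1+0+0+0+0+0+0+1+0+0+0+0+0+0+0+0+0+0+0+0+1+0+0+0+0 mod 2 = 1
  c[1] = d·G[:,1] = (01000000100010101010110000)·(10110110011011001100110011) mod 2 = 0+0+0+0+0+0+0+0+0+0+0+0+1+0+0+0+1+0+0+0+1+1+0+0+0+0 mod 2 = 0
  c[2] = d·G[:,2] = (01000000100010101010110000)·(10000000000000000000000000) mod 2 = 0+0+0+0+0+0+0+0+0+0+0+0+0+0+0+0+0+0+0+0+0+0+0+0+0+0 mod 2 = 0
  c[3] = d·G[:,3] = (01000000100010101010110000)·(01110001111000111100001111) mod 2 = 0+1+0+0+0+0+0+0+1+0+0+0+0+0+1+0+1+0+0+0+0+0+0+0+0+0 mod 2 = 0
  c[4] = d·G[:,4] = (01000000100010101010110000)·(01000000000000000000000000) mod 2 = 0+1+0+0+0+0+0+0+0+0+0+0+0+0+0+0+0+0+0+0+0+0+0+0+0+0 mod 2 = 1
  c[5] = d·G[:,5] = (01000000100010101010110000)·(00100000000000000000000000) mod 2 = 0+0+0+0+0+0+0+0+0+0+0+0+0+0+0+0+0+0+0+0+0+0+0+0+0+0 mod 2 = 0
  c[6] = d·G[:,6] = (01000000100010101010110000)·(00010000000000000000000000) mod 2 = 0+0+0+0+0+0+0+0+0+0+0+0+0+0+0+0+0+0+0+0+0+0+0+0+0+0 mod 2 = 0
  c[7] = d·G[:,7] = (01000000100010101010110000)·(00001111111000000011111111) mod 2 = 0+0+0+0+0+0+0+0+1+0+0+0+0+0+0+0+0+0+1+0+1+1+0+0+0+0 mod 2 = 0
  c[8] = d·G[:,8] = (01000000100010101010110000)·(00001000000000000000000000) mod 2 = 0+0+0+0+0+0+0+0+0+0+0+0+0+0+0+0+0+0+0+0+0+0+0+0+0+0 mod 2 = 0
  c[9] = d·G[:,9] = (01000000100010101010110000)·(00000100000000000000000000) mod 2 = 0+0+0+0+0+0+0+0+0+0+0+0+0+0+0+0+0+0+0+0+0+0+0+0+0+0 mod 2 = 0
  c[10] = d·G[:,10] = (01000000100010101010110000)·(00000010000000000000000000) mod 2 = 0+0+0+0+0+0+0+0+0+0+0+0+0+0+0+0+0+0+0+0+0+0+0+0+0+0 mod 2 = 0
  c[11] = d·G[:,11] = (01000000100010101010110000)·(00000001000000000000000000) mod 2 = 0+0+0+0+0+0+0+0+0+0+0+0+0+0+0+0+0+0+0+0+0+0+0+0+0+0 mod 2 = 0
  c[12] = d·G[:,12] = (01000000100010101010110000)·(00000000100000000000000000) mod 2 = 0+0+0+0+0+0+0+0+1+0+0+0+0+0+0+0+0+0+0+0+0+0+0+0+0+0 mod 2 = 1
  c[13] = d·G[:,13] = (01000000100010101010110000)·(00000000010000000000000000) mod 2 = 0+0+0+0+0+0+0+0+0+0+0+0+0+0+0+0+0+0+0+0+0+0+0+0+0+0 mod 2 = 0
  c[14] = d·G[:,14] = (01000000100010101010110000)·(00000000001000000000000000) mod 2 = 0+0+0+0+0+0+0+0+0+0+0+0+0+0+0+0+0+0+0+0+0+0+0+0+0+0 mod 2 = 0
  c[15] = d·G[:,15] = (01000000100010101010110000)·(00000000000111111111111111) mod 2 = 0+0+0+0+0+0+0+0+0+0+0+0+1+0+1+0+1+0+1+0+1+1+0+0+0+0 mod 2 = 0
  c[16] = d·G[:,16] = (01000000100010101010110000)·(00000000000100000000000000) mod 2 = 0+0+0+0+0+0+0+0+0+0+0+0+0+0+0+0+0+0+0+0+0+0+0+0+0+0 mod 2 = 0
  c[17] = d·G[:,17] = (01000000100010101010110000)·(00000000000010000000000000) mod 2 = 0+0+0+0+0+0+0+0+0+0+0+0+1+0+0+0+0+0+0+0+0+0+0+0+0+0 mod 2 = 1
  c[18] = d·G[:,18] = (01000000100010101010110000)·(00000000000001000000000000) mod 2 = 0+0+0+0+0+0+0+0+0+0+0+0+0+0+0+0+0+0+0+0+0+0+0+0+0+0 mod 2 = 0
  c[19] = d·G[:,19] = (01000000100010101010110000)·(00000000000000100000000000) mod 2 = 0+0+0+0+0+0+0+0+0+0+0+0+0+0+1+0+0+0+0+0+0+0+0+0+0+0 mod 2 = 1
  c[20] = d·G[:,20] = (01000000100010101010110000)·(00000000000000010000000000) mod 2 = 0+0+0+0+0+0+0+0+0+0+0+0+0+0+0+0+0+0+0+0+0+0+0+0+0+0 mod 2 = 0
  c[21] = d·G[:,21] = (01000000100010101010110000)·(00000000000000001000000000) mod 2 = 0+0+0+0+0+0+0+0+0+0+0+0+0+0+0+0+1+0+0+0+0+0+0+0+0+0 mod 2 = 1
  c[22] = d·G[:,22] = (01000000100010101010110000)·(00000000000000000100000000) mod 2 = 0+0+0+0+0+0+0+0+0+0+0+0+0+0+0+0+0+0+0+0+0+0+0+0+0+0 mod 2 = 0
  c[23] = d·G[:,23] = (01000000100010101010110000)·(00000000000000000010000000) mod 2 = 0+0+0+0+0+0+0+0+0+0+0+0+0+0+0+0+0+0+1+0+0+0+0+0+0+0 mod 2 = 1
  c[24] = d·G[:,24] = (01000000100010101010110000)·(00000000000000000001000000) mod 2 = 0+0+0+0+0+0+0+0+0+0+0+0+0+0+0+0+0+0+0+0+0+0+0+0+0+0 mod 2 = 0
  c[25] = d·G[:,25] = (01000000100010101010110000)·(00000000000000000000100000) mod 2 = 0+0+0+0+0+0+0+0+0+0+0+0+0+0+0+0+0+0+0+0+1+0+0+0+0+0 mod 2 = 1
  c[26] = d·G[:,26] = (01000000100010101010110000)·(00000000000000000000010000) mod 2 = 0+0+0+0+0+0+0+0+0+0+0+0+0+0+0+0+0+0+0+0+0+1+0+0+0+0 mod 2 = 1
  c[27] = d·G[:,27] = (01000000100010101010110000)·(00000000000000000000001000) mod 2 = 0+0+0+0+0+0+0+0+0+0+0+0+0+0+0+0+0+0+0+0+0+0+0+0+0+0 mod 2 = 0
  c[28] = d·G[:,28] = (01000000100010101010110000)·(00000000000000000000000100) mod 2 = 0+0+0+0+0+0+0+0+0+0+0+0+0+0+0+0+0+0+0+0+0+0+0+0+0+0 mod 2 = 0
  c[29] = d·G[:,29] = (01000000100010101010110000)·(00000000000000000000000010) mod 2 = 0+0+0+0+0+0+0+0+0+0+0+0+0+0+0+0+0+0+0+0+0+0+0+0+0+0 mod 2 = 0
  c[30] = d·G[:,30] = (01000000100010101010110000)·(00000000000000000000000001) mod 2 = 0+0+0+0+0+0+0+0+0+0+0+0+0+0+0+0+0+0+0+0+0+0+0+0+0+0 mod 2 = 0
Codeword = 1000100000001000010101010110000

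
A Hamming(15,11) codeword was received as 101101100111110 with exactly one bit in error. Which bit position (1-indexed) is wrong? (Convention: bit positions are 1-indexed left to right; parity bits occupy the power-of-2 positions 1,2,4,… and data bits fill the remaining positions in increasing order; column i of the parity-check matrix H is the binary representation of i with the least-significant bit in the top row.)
Syndrome s = H · r^T (mod 2), r = 101101100111110:
  s[0] = (101010101010101)·(101101100111110) mod 2 = 1+0+1+0+0+0+1+0+0+0+1+0+1+0+0 mod 2 = 1
  s[1] = (011001100110011)·(101101100111110) mod 2 = 0+0+1+0+0+1+1+0+0+1+1+0+0+1+0 mod 2 = 0
  s[2] = (000111100001111)·(101101100111110) mod 2 = 0+0+0+1+0+1+1+0+0+0+0+1+1+1+0 mod 2 = 0
  s[3] = (000000011111111)·(101101100111110) mod 2 = 0+0+0+0+0+0+0+0+0+1+1+1+1+1+0 mod 2 = 1
Syndrome = 1001
Column i of H is the binary representation of i, so the syndrome is the binary index of the flipped bit.
Read s = 1001 with s[0] as LSB: 1·2^0 + 0·2^1 + 0·2^2 + 1·2^3 = 9.
Error is at bit position 9.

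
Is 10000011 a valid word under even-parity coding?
Sum of all bits: 1+0+0+0+0+0+1+1 = 3; 3 mod 2 = 1. Result is 1 → parity error detected.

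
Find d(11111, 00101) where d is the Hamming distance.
XOR = 11010, count of 1s = 3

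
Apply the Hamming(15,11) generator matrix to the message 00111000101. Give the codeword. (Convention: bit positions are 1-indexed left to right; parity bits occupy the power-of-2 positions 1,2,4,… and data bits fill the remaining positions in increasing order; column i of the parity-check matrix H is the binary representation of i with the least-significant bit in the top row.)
Codeword c = d · G (mod 2), d = 00111000101:
  c[0] = d·G[:,0] = (00111000101)·(11011010101) mod 2 = 0+0+0+1+1+0+0+0+1+0+1 mod 2 = 0
  c[1] = d·G[:,1] = (00111000101)·(10110110011) mod 2 = 0+0+1+1+0+0+0+0+0+0+1 mod 2 = 1
  c[2] = d·G[:,2] = (00111000101)·(10000000000) mod 2 = 0+0+0+0+0+0+0+0+0+0+0 mod 2 = 0
  c[3] = d·G[:,3] = (00111000101)·(01110001111) mod 2 = 0+0+1+1+0+0+0+0+1+0+1 mod 2 = 0
  c[4] = d·G[:,4] = (00111000101)·(01000000000) mod 2 = 0+0+0+0+0+0+0+0+0+0+0 mod 2 = 0
  c[5] = d·G[:,5] = (00111000101)·(00100000000) mod 2 = 0+0+1+0+0+0+0+0+0+0+0 mod 2 = 1
  c[6] = d·G[:,6] = (00111000101)·(00010000000) mod 2 = 0+0+0+1+0+0+0+0+0+0+0 mod 2 = 1
  c[7] = d·G[:,7] = (00111000101)·(00001111111) mod 2 = 0+0+0+0+1+0+0+0+1+0+1 mod 2 = 1
  c[8] = d·G[:,8] = (00111000101)·(00001000000) mod 2 = 0+0+0+0+1+0+0+0+0+0+0 mod 2 = 1
  c[9] = d·G[:,9] = (00111000101)·(00000100000) mod 2 = 0+0+0+0+0+0+0+0+0+0+0 mod 2 = 0
  c[10] = d·G[:,10] = (00111000101)·(00000010000) mod 2 = 0+0+0+0+0+0+0+0+0+0+0 mod 2 = 0
  c[11] = d·G[:,11] = (00111000101)·(00000001000) mod 2 = 0+0+0+0+0+0+0+0+0+0+0 mod 2 = 0
  c[12] = d·G[:,12] = (00111000101)·(00000000100) mod 2 = 0+0+0+0+0+0+0+0+1+0+0 mod 2 = 1
  c[13] = d·G[:,13] = (00111000101)·(00000000010) mod 2 = 0+0+0+0+0+0+0+0+0+0+0 mod 2 = 0
  c[14] = d·G[:,14] = (00111000101)·(00000000001) mod 2 = 0+0+0+0+0+0+0+0+0+0+1 mod 2 = 1
Codeword = 010001111000101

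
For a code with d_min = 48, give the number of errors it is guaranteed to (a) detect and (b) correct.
(a) Detection requires d_min ≥ e+1, so e ≤ d_min − 1 = 47.
(b) Correction requires d_min ≥ 2t+1, so t ≤ ⌊(d_min − 1)/2⌋ = ⌊47/2⌋ = 23.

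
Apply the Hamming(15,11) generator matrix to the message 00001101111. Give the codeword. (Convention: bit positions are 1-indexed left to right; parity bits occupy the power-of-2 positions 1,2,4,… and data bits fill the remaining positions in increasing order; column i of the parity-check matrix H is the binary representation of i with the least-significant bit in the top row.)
Codeword c = d · G (mod 2), d = 00001101111:
  c[0] = d·G[:,0] = (00001101111)·(11011010101) mod 2 = 0+0+0+0+1+0+0+0+1+0+1 mod 2 = 1
  c[1] = d·G[:,1] = (00001101111)·(10110110011) mod 2 = 0+0+0+0+0+1+0+0+0+1+1 mod 2 = 1
  c[2] = d·G[:,2] = (00001101111)·(10000000000) mod 2 = 0+0+0+0+0+0+0+0+0+0+0 mod 2 = 0
  c[3] = d·G[:,3] = (00001101111)·(01110001111) mod 2 = 0+0+0+0+0+0+0+1+1+1+1 mod 2 = 0
  c[4] = d·G[:,4] = (00001101111)·(01000000000) mod 2 = 0+0+0+0+0+0+0+0+0+0+0 mod 2 = 0
  c[5] = d·G[:,5] = (00001101111)·(00100000000) mod 2 = 0+0+0+0+0+0+0+0+0+0+0 mod 2 = 0
  c[6] = d·G[:,6] = (00001101111)·(00010000000) mod 2 = 0+0+0+0+0+0+0+0+0+0+0 mod 2 = 0
  c[7] = d·G[:,7] = (00001101111)·(00001111111) mod 2 = 0+0+0+0+1+1+0+1+1+1+1 mod 2 = 0
  c[8] = d·G[:,8] = (00001101111)·(00001000000) mod 2 = 0+0+0+0+1+0+0+0+0+0+0 mod 2 = 1
  c[9] = d·G[:,9] = (00001101111)·(00000100000) mod 2 = 0+0+0+0+0+1+0+0+0+0+0 mod 2 = 1
  c[10] = d·G[:,10] = (00001101111)·(00000010000) mod 2 = 0+0+0+0+0+0+0+0+0+0+0 mod 2 = 0
  c[11] = d·G[:,11] = (00001101111)·(00000001000) mod 2 = 0+0+0+0+0+0+0+1+0+0+0 mod 2 = 1
  c[12] = d·G[:,12] = (00001101111)·(00000000100) mod 2 = 0+0+0+0+0+0+0+0+1+0+0 mod 2 = 1
  c[13] = d·G[:,13] = (00001101111)·(00000000010) mod 2 = 0+0+0+0+0+0+0+0+0+1+0 mod 2 = 1
  c[14] = d·G[:,14] = (00001101111)·(00000000001) mod 2 = 0+0+0+0+0+0+0+0+0+0+1 mod 2 = 1
Codeword = 110000001101111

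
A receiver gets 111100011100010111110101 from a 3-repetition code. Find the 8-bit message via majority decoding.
Split into 3-bit blocks and majority-vote each:
  block 1 = 111: 3 ones, 0 zeros → 1
  block 2 = 100: 1 ones, 2 zeros → 0
  block 3 = 011: 2 ones, 1 zeros → 1
  block 4 = 100: 1 ones, 2 zeros → 0
  block 5 = 010: 1 ones, 2 zeros → 0
  block 6 = 111: 3 ones, 0 zeros → 1
  block 7 = 110: 2 ones, 1 zeros → 1
  block 8 = 101: 2 ones, 1 zeros → 1
Decoded = 10100111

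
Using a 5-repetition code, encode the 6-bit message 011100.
Repeat each bit 5× and concatenate:
0→00000  1→11111  1→11111  1→11111  0→00000  0→00000
Codeword = 000001111111111111110000000000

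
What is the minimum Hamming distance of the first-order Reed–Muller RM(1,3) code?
d_min = 4 (RM(1,3) has length 8 and minimum distance 2^(m−1) = 4).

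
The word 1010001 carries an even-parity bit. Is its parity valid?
Sum of all bits: 1+0+1+0+0+0+1 = 3; 3 mod 2 = 1. Result is 1 → parity error detected.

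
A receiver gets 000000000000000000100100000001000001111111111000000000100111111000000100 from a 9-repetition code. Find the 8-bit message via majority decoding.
Split into 9-bit blocks and majority-vote each:
  block 1 = 000000000: 0 ones, 9 zeros → 0
  block 2 = 000000000: 0 ones, 9 zeros → 0
  block 3 = 100100000: 2 ones, 7 zeros → 0
  block 4 = 001000001: 2 ones, 7 zeros → 0
  block 5 = 111111111: 9 ones, 0 zeros → 1
  block 6 = 000000000: 0 ones, 9 zeros → 0
  block 7 = 100111111: 7 ones, 2 zeros → 1
  block 8 = 000000100: 1 ones, 8 zeros → 0
Decoded = 00001010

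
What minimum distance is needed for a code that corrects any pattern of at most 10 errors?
Correcting t errors requires d_min ≥ 2t + 1 = 2·10 + 1 = 21.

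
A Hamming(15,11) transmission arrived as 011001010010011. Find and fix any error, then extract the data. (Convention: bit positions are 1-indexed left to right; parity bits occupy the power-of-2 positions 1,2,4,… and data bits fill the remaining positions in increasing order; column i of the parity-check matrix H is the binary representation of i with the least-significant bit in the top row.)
Syndrome s = H · r^T (mod 2), r = 011001010010011:
  s[0] = (101010101010101)·(011001010010011) mod 2 = 0+0+1+0+0+0+0+0+0+0+1+0+0+0+1 mod 2 = 1
  s[1] = (011001100110011)·(011001010010011) mod 2 = 0+1+1+0+0+1+0+0+0+0+1+0+0+1+1 mod 2 = 0
  s[2] = (000111100001111)·(011001010010011) mod 2 = 0+0+0+0+0+1+0+0+0+0+0+0+0+1+1 mod 2 = 1
  s[3] = (000000011111111)·(011001010010011) mod 2 = 0+0+0+0+0+0+0+1+0+0+1+0+0+1+1 mod 2 = 0
Syndrome = 1010
Column 5 of H equals this syndrome → error at bit 5 (1-indexed).
Flip bit 5: 011001010010011 → 011011010010011
Extract data bits at positions {3,5,6,7,9,10,11,12,13,14,15}: 11100010011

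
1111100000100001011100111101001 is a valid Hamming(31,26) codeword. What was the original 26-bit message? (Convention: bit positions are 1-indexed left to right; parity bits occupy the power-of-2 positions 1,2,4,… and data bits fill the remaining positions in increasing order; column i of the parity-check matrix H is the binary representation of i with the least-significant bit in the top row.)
Parity bits occupy power-of-2 positions; data bits are at positions {3,5,6,7,9,10,11,12,13,14,15,17,18,19,20,21,22,23,24,25,26,27,28,29,30,31} (1-indexed).
Extract: c[3]=1 c[5]=1 c[6]=0 c[7]=0 c[9]=0 c[10]=0 c[11]=1 c[12]=0 c[13]=0 c[14]=0 c[15]=0 c[17]=0 c[18]=1 c[19]=1 c[20]=1 c[21]=0 c[22]=0 c[23]=1 c[24]=1 c[25]=1 c[26]=1 c[27]=0 c[28]=1 c[29]=0 c[30]=0 c[31]=1
Data = 11000010000011100111101001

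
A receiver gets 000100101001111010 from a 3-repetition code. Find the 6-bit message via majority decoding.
Split into 3-bit blocks and majority-vote each:
  block 1 = 000: 0 ones, 3 zeros → 0
  block 2 = 100: 1 ones, 2 zeros → 0
  block 3 = 101: 2 ones, 1 zeros → 1
  block 4 = 001: 1 ones, 2 zeros → 0
  block 5 = 111: 3 ones, 0 zeros → 1
  block 6 = 010: 1 ones, 2 zeros → 0
Decoded = 001010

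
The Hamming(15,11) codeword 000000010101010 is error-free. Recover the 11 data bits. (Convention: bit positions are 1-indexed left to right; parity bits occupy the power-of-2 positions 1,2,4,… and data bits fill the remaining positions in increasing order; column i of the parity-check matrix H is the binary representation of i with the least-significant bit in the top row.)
Parity bits occupy power-of-2 positions; data bits are at positions {3,5,6,7,9,10,11,12,13,14,15} (1-indexed).
Extract: c[3]=0 c[5]=0 c[6]=0 c[7]=0 c[9]=0 c[10]=1 c[11]=0 c[12]=1 c[13]=0 c[14]=1 c[15]=0
Data = 00000101010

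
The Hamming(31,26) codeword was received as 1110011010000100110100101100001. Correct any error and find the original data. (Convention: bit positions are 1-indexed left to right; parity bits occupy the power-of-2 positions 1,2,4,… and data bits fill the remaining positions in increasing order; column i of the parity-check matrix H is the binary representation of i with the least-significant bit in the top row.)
Syndrome s = H · r^T (mod 2), r = 1110011010000100110100101100001:
  s[0] = (1010101010101010101010101010101)·(1110011010000100110100101100001) mod 2 = 1+0+1+0+0+0+1+0+1+0+0+0+0+0+0+0+1+0+0+0+0+0+1+0+1+0+0+0+0+0+1 mod 2 = 0
  s[1] = (0110011001100110011001100110011)·(1110011010000100110100101100001) mod 2 = 0+1+1+0+0+1+1+0+0+0+0+0+0+1+0+0+0+1+0+0+0+0+1+0+0+1+0+0+0+0+1 mod 2 = 1
  s[2] = (0001111000011110000111100001111)·(1110011010000100110100101100001) mod 2 = 0+0+0+0+0+1+1+0+0+0+0+0+0+1+0+0+0+0+0+1+0+0+1+0+0+0+0+0+0+0+1 mod 2 = 0
  s[3] = (0000000111111110000000011111111)·(1110011010000100110100101100001) mod 2 = 0+0+0+0+0+0+0+0+1+0+0+0+0+1+0+0+0+0+0+0+0+0+0+0+1+1+0+0+0+0+1 mod 2 = 1
  s[4] = (0000000000000001111111111111111)·(1110011010000100110100101100001) mod 2 = 0+0+0+0+0+0+0+0+0+0+0+0+0+0+0+0+1+1+0+1+0+0+1+0+1+1+0+0+0+0+1 mod 2 = 1
Syndrome = 01011
Column 26 of H equals this syndrome → error at bit 26 (1-indexed).
Flip bit 26: 1110011010000100110100101100001 → 1110011010000100110100101000001
Extract data bits at positions {3,5,6,7,9,10,11,12,13,14,15,17,18,19,20,21,22,23,24,25,26,27,28,29,30,31}: 10111000010110100101000001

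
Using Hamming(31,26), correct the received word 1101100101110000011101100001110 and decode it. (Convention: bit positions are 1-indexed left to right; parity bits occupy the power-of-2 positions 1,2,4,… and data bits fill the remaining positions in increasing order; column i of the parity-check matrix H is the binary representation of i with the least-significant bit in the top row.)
Syndrome s = H · r^T (mod 2), r = 1101100101110000011101100001110:
  s[0] = (1010101010101010101010101010101)·(1101100101110000011101100001110) mod 2 = 1+0+0+0+1+0+0+0+0+0+1+0+0+0+0+0+0+0+1+0+0+0+1+0+0+0+0+0+1+0+0 mod 2 = 0
  s[1] = (0110011001100110011001100110011)·(1101100101110000011101100001110) mod 2 = 0+1+0+0+0+0+0+0+0+1+1+0+0+0+0+0+0+1+1+0+0+1+1+0+0+0+0+0+0+1+0 mod 2 = 0
  s[2] = (0001111000011110000111100001111)·(1101100101110000011101100001110) mod 2 = 0+0+0+1+1+0+0+0+0+0+0+1+0+0+0+0+0+0+0+1+0+1+1+0+0+0+0+1+1+1+0 mod 2 = 1
  s[3] = (0000000111111110000000011111111)·(1101100101110000011101100001110) mod 2 = 0+0+0+0+0+0+0+1+0+1+1+1+0+0+0+0+0+0+0+0+0+0+0+0+0+0+0+1+1+1+0 mod 2 = 1
  s[4] = (0000000000000001111111111111111)·(1101100101110000011101100001110) mod 2 = 0+0+0+0+0+0+0+0+0+0+0+0+0+0+0+0+0+1+1+1+0+1+1+0+0+0+0+1+1+1+0 mod 2 = 0
Syndrome = 00110
Column 12 of H equals this syndrome → error at bit 12 (1-indexed).
Flip bit 12: 1101100101110000011101100001110 → 1101100101100000011101100001110
Extract data bits at positions {3,5,6,7,9,10,11,12,13,14,15,17,18,19,20,21,22,23,24,25,26,27,28,29,30,31}: 01000110000011101100001110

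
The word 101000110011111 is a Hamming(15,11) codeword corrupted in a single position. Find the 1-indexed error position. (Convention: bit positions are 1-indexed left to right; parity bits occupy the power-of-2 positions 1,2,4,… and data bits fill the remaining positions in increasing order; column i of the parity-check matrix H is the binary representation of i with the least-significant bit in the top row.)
Syndrome s = H · r^T (mod 2), r = 101000110011111:
  s[0] = (101010101010101)·(101000110011111) mod 2 = 1+0+1+0+0+0+1+0+0+0+1+0+1+0+1 mod 2 = 0
  s[1] = (011001100110011)·(101000110011111) mod 2 = 0+0+1+0+0+0+1+0+0+0+1+0+0+1+1 mod 2 = 1
  s[2] = (000111100001111)·(101000110011111) mod 2 = 0+0+0+0+0+0+1+0+0+0+0+1+1+1+1 mod 2 = 1
  s[3] = (000000011111111)·(101000110011111) mod 2 = 0+0+0+0+0+0+0+1+0+0+1+1+1+1+1 mod 2 = 0
Syndrome = 0110
Column i of H is the binary representation of i, so the syndrome is the binary index of the flipped bit.
Read s = 0110 with s[0] as LSB: 0·2^0 + 1·2^1 + 1·2^2 + 0·2^3 = 6.
Error is at bit position 6.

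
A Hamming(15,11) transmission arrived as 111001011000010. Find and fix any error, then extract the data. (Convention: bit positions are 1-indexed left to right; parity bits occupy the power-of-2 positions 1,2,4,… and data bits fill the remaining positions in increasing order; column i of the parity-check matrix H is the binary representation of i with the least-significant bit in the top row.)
Syndrome s = H · r^T (mod 2), r = 111001011000010:
  s[0] = (101010101010101)·(111001011000010) mod 2 = 1+0+1+0+0+0+0+0+1+0+0+0+0+0+0 mod 2 = 1
  s[1] = (011001100110011)·(111001011000010) mod 2 = 0+1+1+0+0+1+0+0+0+0+0+0+0+1+0 mod 2 = 0
  s[2] = (000111100001111)·(111001011000010) mod 2 = 0+0+0+0+0+1+0+0+0+0+0+0+0+1+0 mod 2 = 0
  s[3] = (000000011111111)·(111001011000010) mod 2 = 0+0+0+0+0+0+0+1+1+0+0+0+0+1+0 mod 2 = 1
Syndrome = 1001
Column 9 of H equals this syndrome → error at bit 9 (1-indexed).
Flip bit 9: 111001011000010 → 111001010000010
Extract data bits at positions {3,5,6,7,9,10,11,12,13,14,15}: 10100000010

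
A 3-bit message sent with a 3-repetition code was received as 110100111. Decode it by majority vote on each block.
Split into 3-bit blocks and majority-vote each:
  block 1 = 110: 2 ones, 1 zeros → 1
  block 2 = 100: 1 ones, 2 zeros → 0
  block 3 = 111: 3 ones, 0 zeros → 1
Decoded = 101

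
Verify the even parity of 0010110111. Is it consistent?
Sum of all bits: 0+0+1+0+1+1+0+1+1+1 = 6; 6 mod 2 = 0. Result is 0 → valid parity.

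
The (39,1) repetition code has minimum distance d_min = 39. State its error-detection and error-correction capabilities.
Detection only: up to d_min − 1 = 38 errors.
Correction: up to ⌊(d_min − 1)/2⌋ = ⌊38/2⌋ = 19 errors.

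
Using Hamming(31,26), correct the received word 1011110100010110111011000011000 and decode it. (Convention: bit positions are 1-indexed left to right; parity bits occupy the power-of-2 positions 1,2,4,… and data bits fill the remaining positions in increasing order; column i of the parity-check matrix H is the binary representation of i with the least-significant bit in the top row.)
Syndrome s = H · r^T (mod 2), r = 1011110100010110111011000011000:
  s[0] = (1010101010101010101010101010101)·(1011110100010110111011000011000) mod 2 = 1+0+1+0+1+0+0+0+0+0+0+0+0+0+1+0+1+0+1+0+1+0+0+0+0+0+1+0+0+0+0 mod 2 = 0
  s[1] = (0110011001100110011001100110011)·(1011110100010110111011000011000) mod 2 = 0+0+1+0+0+1+0+0+0+0+0+0+0+1+1+0+0+1+1+0+0+1+0+0+0+0+1+0+0+0+0 mod 2 = 0
  s[2] = (0001111000011110000111100001111)·(1011110100010110111011000011000) mod 2 = 0+0+0+1+1+1+0+0+0+0+0+1+0+1+1+0+0+0+0+0+1+1+0+0+0+0+0+1+0+0+0 mod 2 = 1
  s[3] = (0000000111111110000000011111111)·(1011110100010110111011000011000) mod 2 = 0+0+0+0+0+0+0+1+0+0+0+1+0+1+1+0+0+0+0+0+0+0+0+0+0+0+1+1+0+0+0 mod 2 = 0
  s[4] = (0000000000000001111111111111111)·(1011110100010110111011000011000) mod 2 = 0+0+0+0+0+0+0+0+0+0+0+0+0+0+0+0+1+1+1+0+1+1+0+0+0+0+1+1+0+0+0 mod 2 = 1
Syndrome = 00101
Column 20 of H equals this syndrome → error at bit 20 (1-indexed).
Flip bit 20: 1011110100010110111011000011000 → 1011110100010110111111000011000
Extract data bits at positions {3,5,6,7,9,10,11,12,13,14,15,17,18,19,20,21,22,23,24,25,26,27,28,29,30,31}: 11100001011111111000011000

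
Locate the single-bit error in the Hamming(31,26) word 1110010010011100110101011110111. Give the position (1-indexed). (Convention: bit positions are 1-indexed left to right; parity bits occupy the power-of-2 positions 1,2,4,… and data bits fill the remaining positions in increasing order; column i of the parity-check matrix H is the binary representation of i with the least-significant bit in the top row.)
Syndrome s = H · r^T (mod 2), r = 1110010010011100110101011110111:
  s[0] = (1010101010101010101010101010101)·(1110010010011100110101011110111) mod 2 = 1+0+1+0+0+0+0+0+1+0+0+0+1+0+0+0+1+0+0+0+0+0+0+0+1+0+1+0+1+0+1 mod 2 = 1
  s[1] = (0110011001100110011001100110011)·(1110010010011100110101011110111) mod 2 = 0+1+1+0+0+1+0+0+0+0+0+0+0+1+0+0+0+1+0+0+0+1+0+0+0+1+1+0+0+1+1 mod 2 = 0
  s[2] = (0001111000011110000111100001111)·(1110010010011100110101011110111) mod 2 = 0+0+0+0+0+1+0+0+0+0+0+1+1+1+0+0+0+0+0+1+0+1+0+0+0+0+0+0+1+1+1 mod 2 = 1
  s[3] = (0000000111111110000000011111111)·(1110010010011100110101011110111) mod 2 = 0+0+0+0+0+0+0+0+1+0+0+1+1+1+0+0+0+0+0+0+0+0+0+1+1+1+1+0+1+1+1 mod 2 = 1
  s[4] = (0000000000000001111111111111111)·(1110010010011100110101011110111) mod 2 = 0+0+0+0+0+0+0+0+0+0+0+0+0+0+0+0+1+1+0+1+0+1+0+1+1+1+1+0+1+1+1 mod 2 = 1
Syndrome = 10111
Column i of H is the binary representation of i, so the syndrome is the binary index of the flipped bit.
Read s = 10111 with s[0] as LSB: 1·2^0 + 0·2^1 + 1·2^2 + 1·2^3 + 1·2^4 = 29.
Error is at bit position 29.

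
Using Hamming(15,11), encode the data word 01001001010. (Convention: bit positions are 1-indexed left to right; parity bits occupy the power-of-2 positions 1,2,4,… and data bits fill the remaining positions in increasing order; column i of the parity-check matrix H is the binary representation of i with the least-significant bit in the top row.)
Codeword c = d · G (mod 2), d = 01001001010:
  c[0] = d·G[:,0] = (01001001010)·(11011010101) mod 2 = 0+1+0+0+1+0+0+0+0+0+0 mod 2 = 0
  c[1] = d·G[:,1] = (01001001010)·(10110110011) mod 2 = 0+0+0+0+0+0+0+0+0+1+0 mod 2 = 1
  c[2] = d·G[:,2] = (01001001010)·(10000000000) mod 2 = 0+0+0+0+0+0+0+0+0+0+0 mod 2 = 0
  c[3] = d·G[:,3] = (01001001010)·(01110001111) mod 2 = 0+1+0+0+0+0+0+1+0+1+0 mod 2 = 1
  c[4] = d·G[:,4] = (01001001010)·(01000000000) mod 2 = 0+1+0+0+0+0+0+0+0+0+0 mod 2 = 1
  c[5] = d·G[:,5] = (01001001010)·(00100000000) mod 2 = 0+0+0+0+0+0+0+0+0+0+0 mod 2 = 0
  c[6] = d·G[:,6] = (01001001010)·(00010000000) mod 2 = 0+0+0+0+0+0+0+0+0+0+0 mod 2 = 0
  c[7] = d·G[:,7] = (01001001010)·(00001111111) mod 2 = 0+0+0+0+1+0+0+1+0+1+0 mod 2 = 1
  c[8] = d·G[:,8] = (01001001010)·(00001000000) mod 2 = 0+0+0+0+1+0+0+0+0+0+0 mod 2 = 1
  c[9] = d·G[:,9] = (01001001010)·(00000100000) mod 2 = 0+0+0+0+0+0+0+0+0+0+0 mod 2 = 0
  c[10] = d·G[:,10] = (01001001010)·(00000010000) mod 2 = 0+0+0+0+0+0+0+0+0+0+0 mod 2 = 0
  c[11] = d·G[:,11] = (01001001010)·(00000001000) mod 2 = 0+0+0+0+0+0+0+1+0+0+0 mod 2 = 1
  c[12] = d·G[:,12] = (01001001010)·(00000000100) mod 2 = 0+0+0+0+0+0+0+0+0+0+0 mod 2 = 0
  c[13] = d·G[:,13] = (01001001010)·(00000000010) mod 2 = 0+0+0+0+0+0+0+0+0+1+0 mod 2 = 1
  c[14] = d·G[:,14] = (01001001010)·(00000000001) mod 2 = 0+0+0+0+0+0+0+0+0+0+0 mod 2 = 0
Codeword = 010110011001010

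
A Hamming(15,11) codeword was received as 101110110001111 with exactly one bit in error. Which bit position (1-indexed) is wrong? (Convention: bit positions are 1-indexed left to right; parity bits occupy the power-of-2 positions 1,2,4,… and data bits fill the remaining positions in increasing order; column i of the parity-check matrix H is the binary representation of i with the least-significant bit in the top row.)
Syndrome s = H · r^T (mod 2), r = 101110110001111:
  s[0] = (101010101010101)·(101110110001111) mod 2 = 1+0+1+0+1+0+1+0+0+0+0+0+1+0+1 mod 2 = 0
  s[1] = (011001100110011)·(101110110001111) mod 2 = 0+0+1+0+0+0+1+0+0+0+0+0+0+1+1 mod 2 = 0
  s[2] = (000111100001111)·(101110110001111) mod 2 = 0+0+0+1+1+0+1+0+0+0+0+1+1+1+1 mod 2 = 1
  s[3] = (000000011111111)·(101110110001111) mod 2 = 0+0+0+0+0+0+0+1+0+0+0+1+1+1+1 mod 2 = 1
Syndrome = 0011
Column i of H is the binary representation of i, so the syndrome is the binary index of the flipped bit.
Read s = 0011 with s[0] as LSB: 0·2^0 + 0·2^1 + 1·2^2 + 1·2^3 = 12.
Error is at bit position 12.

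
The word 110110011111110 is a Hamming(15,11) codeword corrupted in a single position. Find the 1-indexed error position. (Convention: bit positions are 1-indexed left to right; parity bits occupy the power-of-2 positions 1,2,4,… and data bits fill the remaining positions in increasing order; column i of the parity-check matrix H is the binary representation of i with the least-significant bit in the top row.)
Syndrome s = H · r^T (mod 2), r = 110110011111110:
  s[0] = (101010101010101)·(110110011111110) mod 2 = 1+0+0+0+1+0+0+0+1+0+1+0+1+0+0 mod 2 = 1
  s[1] = (011001100110011)·(110110011111110) mod 2 = 0+1+0+0+0+0+0+0+0+1+1+0+0+1+0 mod 2 = 0
  s[2] = (000111100001111)·(110110011111110) mod 2 = 0+0+0+1+1+0+0+0+0+0+0+1+1+1+0 mod 2 = 1
  s[3] = (000000011111111)·(110110011111110) mod 2 = 0+0+0+0+0+0+0+1+1+1+1+1+1+1+0 mod 2 = 1
Syndrome = 1011
Column i of H is the binary representation of i, so the syndrome is the binary index of the flipped bit.
Read s = 1011 with s[0] as LSB: 1·2^0 + 0·2^1 + 1·2^2 + 1·2^3 = 13.
Error is at bit position 13.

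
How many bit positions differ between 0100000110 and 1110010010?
XOR = 1010010100, count of 1s = 4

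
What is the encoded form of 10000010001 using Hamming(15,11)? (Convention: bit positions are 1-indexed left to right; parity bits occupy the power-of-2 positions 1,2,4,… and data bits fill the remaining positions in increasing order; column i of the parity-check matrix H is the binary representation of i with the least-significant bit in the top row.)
Codeword c = d · G (mod 2), d = 10000010001:
  c[0] = d·G[:,0] = (10000010001)·(11011010101) mod 2 = 1+0+0+0+0+0+1+0+0+0+1 mod 2 = 1
  c[1] = d·G[:,1] = (10000010001)·(10110110011) mod 2 = 1+0+0+0+0+0+1+0+0+0+1 mod 2 = 1
  c[2] = d·G[:,2] = (10000010001)·(10000000000) mod 2 = 1+0+0+0+0+0+0+0+0+0+0 mod 2 = 1
  c[3] = d·G[:,3] = (10000010001)·(01110001111) mod 2 = 0+0+0+0+0+0+0+0+0+0+1 mod 2 = 1
  c[4] = d·G[:,4] = (10000010001)·(01000000000) mod 2 = 0+0+0+0+0+0+0+0+0+0+0 mod 2 = 0
  c[5] = d·G[:,5] = (10000010001)·(00100000000) mod 2 = 0+0+0+0+0+0+0+0+0+0+0 mod 2 = 0
  c[6] = d·G[:,6] = (10000010001)·(00010000000) mod 2 = 0+0+0+0+0+0+0+0+0+0+0 mod 2 = 0
  c[7] = d·G[:,7] = (10000010001)·(00001111111) mod 2 = 0+0+0+0+0+0+1+0+0+0+1 mod 2 = 0
  c[8] = d·G[:,8] = (10000010001)·(00001000000) mod 2 = 0+0+0+0+0+0+0+0+0+0+0 mod 2 = 0
  c[9] = d·G[:,9] = (10000010001)·(00000100000) mod 2 = 0+0+0+0+0+0+0+0+0+0+0 mod 2 = 0
  c[10] = d·G[:,10] = (10000010001)·(00000010000) mod 2 = 0+0+0+0+0+0+1+0+0+0+0 mod 2 = 1
  c[11] = d·G[:,11] = (10000010001)·(00000001000) mod 2 = 0+0+0+0+0+0+0+0+0+0+0 mod 2 = 0
  c[12] = d·G[:,12] = (10000010001)·(00000000100) mod 2 = 0+0+0+0+0+0+0+0+0+0+0 mod 2 = 0
  c[13] = d·G[:,13] = (10000010001)·(00000000010) mod 2 = 0+0+0+0+0+0+0+0+0+0+0 mod 2 = 0
  c[14] = d·G[:,14] = (10000010001)·(00000000001) mod 2 = 0+0+0+0+0+0+0+0+0+0+1 mod 2 = 1
Codeword = 111100000010001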